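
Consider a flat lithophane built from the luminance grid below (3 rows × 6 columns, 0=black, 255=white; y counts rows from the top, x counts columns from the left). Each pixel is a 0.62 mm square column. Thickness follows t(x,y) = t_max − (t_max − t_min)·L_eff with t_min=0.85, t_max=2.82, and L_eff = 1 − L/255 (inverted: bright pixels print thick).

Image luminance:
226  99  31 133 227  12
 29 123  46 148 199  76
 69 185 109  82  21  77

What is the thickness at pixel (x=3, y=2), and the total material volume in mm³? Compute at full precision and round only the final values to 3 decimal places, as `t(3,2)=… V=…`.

span = t_max - t_min = 2.82 - 0.85 = 1.970
L(3,2) = 82, L_eff = 1 - 82/255 = 0.678431 (inverted)
t(3,2) = 2.82 - 1.970·0.678431 = 1.483
Σt over all 3·6 pixels = 381437/12750 ≈ 29.9166275
V = pitch²·Σt = 0.62²·381437/12750 = 11.500

t(3,2)=1.483 V=11.500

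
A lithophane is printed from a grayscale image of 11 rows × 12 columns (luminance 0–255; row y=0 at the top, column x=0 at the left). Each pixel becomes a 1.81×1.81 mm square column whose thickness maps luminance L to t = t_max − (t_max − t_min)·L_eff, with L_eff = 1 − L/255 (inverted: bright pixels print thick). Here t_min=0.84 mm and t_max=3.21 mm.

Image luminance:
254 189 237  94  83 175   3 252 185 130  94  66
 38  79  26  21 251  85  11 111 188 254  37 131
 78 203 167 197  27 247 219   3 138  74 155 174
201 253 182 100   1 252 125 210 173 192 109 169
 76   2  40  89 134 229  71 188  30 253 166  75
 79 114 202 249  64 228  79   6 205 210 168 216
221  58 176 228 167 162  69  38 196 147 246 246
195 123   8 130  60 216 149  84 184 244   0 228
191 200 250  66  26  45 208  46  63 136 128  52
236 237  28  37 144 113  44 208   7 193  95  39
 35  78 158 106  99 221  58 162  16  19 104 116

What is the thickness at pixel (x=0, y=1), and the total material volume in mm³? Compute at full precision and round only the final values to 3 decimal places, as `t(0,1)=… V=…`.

t(0,1)=1.193 V=891.687

span = t_max - t_min = 3.21 - 0.84 = 2.370
L(0,1) = 38, L_eff = 1 - 38/255 = 0.850980 (inverted)
t(0,1) = 3.21 - 2.370·0.850980 = 1.193
Σt over all 11·12 pixels = 92541/340 ≈ 272.1794118
V = pitch²·Σt = 1.81²·92541/340 = 891.687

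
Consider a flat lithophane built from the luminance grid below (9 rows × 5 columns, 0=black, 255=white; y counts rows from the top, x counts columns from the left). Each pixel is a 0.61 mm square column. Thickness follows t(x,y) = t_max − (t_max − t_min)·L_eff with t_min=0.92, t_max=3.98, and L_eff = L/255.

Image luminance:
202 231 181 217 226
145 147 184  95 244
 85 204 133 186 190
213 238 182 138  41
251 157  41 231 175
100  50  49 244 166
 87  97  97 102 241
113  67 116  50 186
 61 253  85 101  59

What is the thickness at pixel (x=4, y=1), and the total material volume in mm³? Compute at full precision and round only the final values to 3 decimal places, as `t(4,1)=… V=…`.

t(4,1)=1.052 V=36.900

span = t_max - t_min = 3.98 - 0.92 = 3.060
L(4,1) = 244, L_eff = 244/255 = 0.956863
t(4,1) = 3.98 - 3.060·0.956863 = 1.052
Σt over all 9·5 pixels = 99.168
V = pitch²·Σt = 0.61²·99.168 = 36.900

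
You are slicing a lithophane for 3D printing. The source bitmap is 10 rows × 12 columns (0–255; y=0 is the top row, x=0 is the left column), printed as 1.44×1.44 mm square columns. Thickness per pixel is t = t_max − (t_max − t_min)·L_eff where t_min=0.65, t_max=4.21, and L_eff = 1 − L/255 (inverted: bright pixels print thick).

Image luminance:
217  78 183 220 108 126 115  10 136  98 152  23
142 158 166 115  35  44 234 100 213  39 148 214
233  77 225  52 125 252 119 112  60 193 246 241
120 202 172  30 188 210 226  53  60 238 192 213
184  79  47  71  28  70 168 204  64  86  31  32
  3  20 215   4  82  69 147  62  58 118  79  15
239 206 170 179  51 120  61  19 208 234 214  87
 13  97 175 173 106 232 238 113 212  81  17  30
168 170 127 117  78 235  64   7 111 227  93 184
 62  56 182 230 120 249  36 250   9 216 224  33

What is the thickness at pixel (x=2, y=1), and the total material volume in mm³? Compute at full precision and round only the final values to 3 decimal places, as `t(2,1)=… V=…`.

t(2,1)=2.967 V=606.746

span = t_max - t_min = 4.21 - 0.65 = 3.560
L(2,1) = 166, L_eff = 1 - 166/255 = 0.349020 (inverted)
t(2,1) = 4.21 - 3.560·0.349020 = 2.967
Σt over all 10·12 pixels = 621786/2125 ≈ 292.6051765
V = pitch²·Σt = 1.44²·621786/2125 = 606.746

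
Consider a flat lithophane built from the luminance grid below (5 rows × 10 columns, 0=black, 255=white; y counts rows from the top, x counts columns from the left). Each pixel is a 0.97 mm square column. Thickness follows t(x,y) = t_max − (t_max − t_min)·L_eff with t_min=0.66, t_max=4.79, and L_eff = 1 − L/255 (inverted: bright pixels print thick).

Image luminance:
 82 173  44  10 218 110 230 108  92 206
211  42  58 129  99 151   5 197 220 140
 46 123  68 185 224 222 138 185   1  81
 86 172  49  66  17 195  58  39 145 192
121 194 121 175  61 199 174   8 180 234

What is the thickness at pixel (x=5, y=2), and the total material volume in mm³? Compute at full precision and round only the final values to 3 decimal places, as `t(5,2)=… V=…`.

span = t_max - t_min = 4.79 - 0.66 = 4.130
L(5,2) = 222, L_eff = 1 - 222/255 = 0.129412 (inverted)
t(5,2) = 4.79 - 4.130·0.129412 = 4.256
Σt over all 5·10 pixels = 859198/6375 ≈ 134.7761569
V = pitch²·Σt = 0.97²·859198/6375 = 126.811

t(5,2)=4.256 V=126.811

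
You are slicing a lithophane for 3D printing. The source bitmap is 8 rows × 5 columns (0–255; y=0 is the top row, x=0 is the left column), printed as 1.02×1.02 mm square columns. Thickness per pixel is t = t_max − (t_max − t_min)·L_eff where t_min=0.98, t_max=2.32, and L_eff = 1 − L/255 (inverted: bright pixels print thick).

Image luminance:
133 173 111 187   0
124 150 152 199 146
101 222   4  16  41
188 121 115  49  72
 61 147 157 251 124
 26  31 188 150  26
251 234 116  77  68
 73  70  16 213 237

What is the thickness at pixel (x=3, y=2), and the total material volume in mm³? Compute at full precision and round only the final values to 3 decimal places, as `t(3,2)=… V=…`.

span = t_max - t_min = 2.32 - 0.98 = 1.340
L(3,2) = 16, L_eff = 1 - 16/255 = 0.937255 (inverted)
t(3,2) = 2.32 - 1.340·0.937255 = 1.064
Σt over all 8·5 pixels = 82274/1275 ≈ 64.5286275
V = pitch²·Σt = 1.02²·82274/1275 = 67.136

t(3,2)=1.064 V=67.136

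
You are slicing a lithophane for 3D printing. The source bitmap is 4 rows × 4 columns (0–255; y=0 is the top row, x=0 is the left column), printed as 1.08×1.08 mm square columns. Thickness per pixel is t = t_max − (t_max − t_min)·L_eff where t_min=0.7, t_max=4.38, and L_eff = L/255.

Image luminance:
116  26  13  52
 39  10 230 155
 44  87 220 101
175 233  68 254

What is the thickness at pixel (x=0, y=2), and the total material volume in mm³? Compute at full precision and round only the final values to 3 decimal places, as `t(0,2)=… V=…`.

span = t_max - t_min = 4.38 - 0.7 = 3.680
L(0,2) = 44, L_eff = 44/255 = 0.172549
t(0,2) = 4.38 - 3.680·0.172549 = 3.745
Σt over all 4·4 pixels = 279044/6375 ≈ 43.7716078
V = pitch²·Σt = 1.08²·279044/6375 = 51.055

t(0,2)=3.745 V=51.055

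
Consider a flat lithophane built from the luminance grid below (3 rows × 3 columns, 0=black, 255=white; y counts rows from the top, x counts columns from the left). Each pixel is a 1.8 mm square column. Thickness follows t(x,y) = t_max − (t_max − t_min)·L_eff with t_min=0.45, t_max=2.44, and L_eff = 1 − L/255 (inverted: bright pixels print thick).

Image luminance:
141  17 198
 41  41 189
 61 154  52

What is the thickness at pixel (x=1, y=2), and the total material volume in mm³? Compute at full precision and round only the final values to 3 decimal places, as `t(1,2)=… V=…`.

span = t_max - t_min = 2.44 - 0.45 = 1.990
L(1,2) = 154, L_eff = 1 - 154/255 = 0.396078 (inverted)
t(1,2) = 2.44 - 1.990·0.396078 = 1.652
Σt over all 3·3 pixels = 93727/8500 ≈ 11.0267059
V = pitch²·Σt = 1.8²·93727/8500 = 35.727

t(1,2)=1.652 V=35.727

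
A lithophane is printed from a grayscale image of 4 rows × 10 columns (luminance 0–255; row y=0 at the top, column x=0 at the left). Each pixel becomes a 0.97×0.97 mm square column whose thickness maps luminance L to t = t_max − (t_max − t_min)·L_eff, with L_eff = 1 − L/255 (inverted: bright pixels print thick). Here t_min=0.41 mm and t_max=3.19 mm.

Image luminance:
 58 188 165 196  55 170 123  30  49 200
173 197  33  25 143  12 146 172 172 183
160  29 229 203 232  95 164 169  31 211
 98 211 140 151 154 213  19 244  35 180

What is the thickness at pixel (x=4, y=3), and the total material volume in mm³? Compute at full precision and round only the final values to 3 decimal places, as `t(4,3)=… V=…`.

t(4,3)=2.089 V=71.417

span = t_max - t_min = 3.19 - 0.41 = 2.780
L(4,3) = 154, L_eff = 1 - 154/255 = 0.396078 (inverted)
t(4,3) = 3.19 - 2.780·0.396078 = 2.089
Σt over all 4·10 pixels = 483881/6375 ≈ 75.9029020
V = pitch²·Σt = 0.97²·483881/6375 = 71.417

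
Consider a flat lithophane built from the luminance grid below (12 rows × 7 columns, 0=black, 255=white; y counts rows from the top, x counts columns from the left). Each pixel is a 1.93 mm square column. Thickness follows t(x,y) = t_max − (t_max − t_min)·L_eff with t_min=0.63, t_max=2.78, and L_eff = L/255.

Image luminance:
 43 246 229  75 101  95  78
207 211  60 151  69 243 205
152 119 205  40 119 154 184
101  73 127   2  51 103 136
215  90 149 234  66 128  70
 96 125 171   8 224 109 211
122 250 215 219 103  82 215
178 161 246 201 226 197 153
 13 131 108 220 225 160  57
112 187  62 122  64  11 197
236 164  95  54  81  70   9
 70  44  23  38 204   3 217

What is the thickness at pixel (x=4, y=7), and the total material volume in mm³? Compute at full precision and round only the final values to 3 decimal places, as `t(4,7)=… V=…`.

span = t_max - t_min = 2.78 - 0.63 = 2.150
L(4,7) = 226, L_eff = 226/255 = 0.886275
t(4,7) = 2.78 - 2.150·0.886275 = 0.875
Σt over all 12·7 pixels = 179273/1275 ≈ 140.6062745
V = pitch²·Σt = 1.93²·179273/1275 = 523.744

t(4,7)=0.875 V=523.744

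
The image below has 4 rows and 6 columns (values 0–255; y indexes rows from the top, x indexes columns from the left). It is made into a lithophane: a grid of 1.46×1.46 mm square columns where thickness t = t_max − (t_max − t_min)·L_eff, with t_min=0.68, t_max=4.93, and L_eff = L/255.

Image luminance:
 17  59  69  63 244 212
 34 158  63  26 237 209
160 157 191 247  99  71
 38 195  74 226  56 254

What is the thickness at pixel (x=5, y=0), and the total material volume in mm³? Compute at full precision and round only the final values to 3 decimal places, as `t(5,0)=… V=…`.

span = t_max - t_min = 4.93 - 0.68 = 4.250
L(5,0) = 212, L_eff = 212/255 = 0.831373
t(5,0) = 4.93 - 4.250·0.831373 = 1.397
Σt over all 4·6 pixels = 65.67
V = pitch²·Σt = 1.46²·65.67 = 139.982

t(5,0)=1.397 V=139.982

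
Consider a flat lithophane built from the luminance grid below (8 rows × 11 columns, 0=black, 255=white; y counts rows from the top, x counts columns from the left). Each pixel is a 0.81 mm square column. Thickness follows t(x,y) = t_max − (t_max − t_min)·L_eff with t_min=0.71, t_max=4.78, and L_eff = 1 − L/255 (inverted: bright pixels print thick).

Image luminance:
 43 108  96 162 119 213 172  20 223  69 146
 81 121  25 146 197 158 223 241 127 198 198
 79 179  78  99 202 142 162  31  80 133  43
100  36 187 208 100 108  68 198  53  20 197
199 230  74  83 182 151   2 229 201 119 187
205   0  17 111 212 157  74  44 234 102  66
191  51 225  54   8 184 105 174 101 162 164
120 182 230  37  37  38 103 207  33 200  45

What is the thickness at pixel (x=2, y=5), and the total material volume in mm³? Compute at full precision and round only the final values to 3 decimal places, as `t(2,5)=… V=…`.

t(2,5)=0.981 V=157.430

span = t_max - t_min = 4.78 - 0.71 = 4.070
L(2,5) = 17, L_eff = 1 - 17/255 = 0.933333 (inverted)
t(2,5) = 4.78 - 4.070·0.933333 = 0.981
Σt over all 8·11 pixels = 6118673/25500 ≈ 239.9479608
V = pitch²·Σt = 0.81²·6118673/25500 = 157.430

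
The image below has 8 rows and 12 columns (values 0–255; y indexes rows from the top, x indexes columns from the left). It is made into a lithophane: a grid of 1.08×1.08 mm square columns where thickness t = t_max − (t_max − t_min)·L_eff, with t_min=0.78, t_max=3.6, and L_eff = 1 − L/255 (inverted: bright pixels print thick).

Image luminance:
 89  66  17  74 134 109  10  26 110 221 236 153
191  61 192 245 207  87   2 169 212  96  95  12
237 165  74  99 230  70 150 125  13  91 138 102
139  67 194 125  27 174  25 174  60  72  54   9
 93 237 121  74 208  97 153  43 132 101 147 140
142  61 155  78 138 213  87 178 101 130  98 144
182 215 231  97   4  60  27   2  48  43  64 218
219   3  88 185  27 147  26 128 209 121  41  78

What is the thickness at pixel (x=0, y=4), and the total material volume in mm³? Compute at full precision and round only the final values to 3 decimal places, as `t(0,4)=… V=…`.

t(0,4)=1.808 V=228.739

span = t_max - t_min = 3.6 - 0.78 = 2.820
L(0,4) = 93, L_eff = 1 - 93/255 = 0.635294 (inverted)
t(0,4) = 3.6 - 2.820·0.635294 = 1.808
Σt over all 8·12 pixels = 416727/2125 ≈ 196.1068235
V = pitch²·Σt = 1.08²·416727/2125 = 228.739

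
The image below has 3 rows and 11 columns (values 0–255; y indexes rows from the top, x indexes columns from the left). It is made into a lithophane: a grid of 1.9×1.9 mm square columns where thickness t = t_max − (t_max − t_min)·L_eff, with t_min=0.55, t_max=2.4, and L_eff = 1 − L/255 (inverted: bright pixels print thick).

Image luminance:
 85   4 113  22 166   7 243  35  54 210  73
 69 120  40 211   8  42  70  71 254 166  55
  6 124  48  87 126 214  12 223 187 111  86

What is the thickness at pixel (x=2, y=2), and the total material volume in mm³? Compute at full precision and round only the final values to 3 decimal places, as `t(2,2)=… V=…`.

t(2,2)=0.898 V=153.049

span = t_max - t_min = 2.4 - 0.55 = 1.850
L(2,2) = 48, L_eff = 1 - 48/255 = 0.811765 (inverted)
t(2,2) = 2.4 - 1.850·0.811765 = 0.898
Σt over all 3·11 pixels = 72073/1700 ≈ 42.3958824
V = pitch²·Σt = 1.9²·72073/1700 = 153.049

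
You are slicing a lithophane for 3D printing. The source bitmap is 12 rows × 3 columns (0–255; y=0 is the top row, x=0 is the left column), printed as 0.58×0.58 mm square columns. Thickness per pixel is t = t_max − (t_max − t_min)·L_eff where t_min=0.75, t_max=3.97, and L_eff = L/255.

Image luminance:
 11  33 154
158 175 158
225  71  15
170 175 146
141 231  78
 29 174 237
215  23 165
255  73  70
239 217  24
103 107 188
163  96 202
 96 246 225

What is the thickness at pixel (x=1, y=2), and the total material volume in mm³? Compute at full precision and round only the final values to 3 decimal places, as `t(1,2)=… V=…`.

span = t_max - t_min = 3.97 - 0.75 = 3.220
L(1,2) = 71, L_eff = 71/255 = 0.278431
t(1,2) = 3.97 - 3.220·0.278431 = 3.073
Σt over all 12·3 pixels = 167177/2125 ≈ 78.6715294
V = pitch²·Σt = 0.58²·167177/2125 = 26.465

t(1,2)=3.073 V=26.465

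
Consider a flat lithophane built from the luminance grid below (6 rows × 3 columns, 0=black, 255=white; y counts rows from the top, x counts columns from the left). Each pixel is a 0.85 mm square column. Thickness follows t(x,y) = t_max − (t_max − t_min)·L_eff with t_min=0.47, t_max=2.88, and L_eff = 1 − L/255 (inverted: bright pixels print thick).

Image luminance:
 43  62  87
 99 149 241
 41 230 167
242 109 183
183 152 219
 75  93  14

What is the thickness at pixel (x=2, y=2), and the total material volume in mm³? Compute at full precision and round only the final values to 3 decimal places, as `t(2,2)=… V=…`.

span = t_max - t_min = 2.88 - 0.47 = 2.410
L(2,2) = 167, L_eff = 1 - 167/255 = 0.345098 (inverted)
t(2,2) = 2.88 - 2.410·0.345098 = 2.048
Σt over all 6·3 pixels = 791479/25500 ≈ 31.0383922
V = pitch²·Σt = 0.85²·791479/25500 = 22.425

t(2,2)=2.048 V=22.425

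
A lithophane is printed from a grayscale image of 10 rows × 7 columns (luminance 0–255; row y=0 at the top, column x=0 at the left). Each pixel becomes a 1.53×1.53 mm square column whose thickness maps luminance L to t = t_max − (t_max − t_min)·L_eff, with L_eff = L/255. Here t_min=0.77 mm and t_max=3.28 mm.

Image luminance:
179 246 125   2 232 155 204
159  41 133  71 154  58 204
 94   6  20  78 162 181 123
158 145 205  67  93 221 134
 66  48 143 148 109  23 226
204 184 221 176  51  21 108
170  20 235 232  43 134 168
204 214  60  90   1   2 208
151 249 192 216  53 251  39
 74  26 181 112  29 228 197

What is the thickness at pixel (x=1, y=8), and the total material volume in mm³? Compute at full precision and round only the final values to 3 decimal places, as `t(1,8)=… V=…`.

span = t_max - t_min = 3.28 - 0.77 = 2.510
L(1,8) = 249, L_eff = 249/255 = 0.976471
t(1,8) = 3.28 - 2.510·0.976471 = 0.829
Σt over all 10·7 pixels = 3556393/25500 ≈ 139.4663922
V = pitch²·Σt = 1.53²·3556393/25500 = 326.477

t(1,8)=0.829 V=326.477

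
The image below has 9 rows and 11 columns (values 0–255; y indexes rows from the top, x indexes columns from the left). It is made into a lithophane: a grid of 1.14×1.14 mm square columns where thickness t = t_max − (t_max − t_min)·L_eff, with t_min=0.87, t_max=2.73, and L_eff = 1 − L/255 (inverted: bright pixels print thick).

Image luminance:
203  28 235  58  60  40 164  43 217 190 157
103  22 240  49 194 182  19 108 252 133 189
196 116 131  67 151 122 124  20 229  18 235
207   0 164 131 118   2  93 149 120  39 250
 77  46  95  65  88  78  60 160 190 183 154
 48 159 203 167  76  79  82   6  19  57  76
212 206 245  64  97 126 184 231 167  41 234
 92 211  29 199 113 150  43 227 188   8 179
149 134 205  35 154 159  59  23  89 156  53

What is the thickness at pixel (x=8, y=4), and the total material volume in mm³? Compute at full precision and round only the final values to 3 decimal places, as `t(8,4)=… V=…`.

span = t_max - t_min = 2.73 - 0.87 = 1.860
L(8,4) = 190, L_eff = 1 - 190/255 = 0.254902 (inverted)
t(8,4) = 2.73 - 1.860·0.254902 = 2.256
Σt over all 9·11 pixels = 1488381/8500 ≈ 175.1036471
V = pitch²·Σt = 1.14²·1488381/8500 = 227.565

t(8,4)=2.256 V=227.565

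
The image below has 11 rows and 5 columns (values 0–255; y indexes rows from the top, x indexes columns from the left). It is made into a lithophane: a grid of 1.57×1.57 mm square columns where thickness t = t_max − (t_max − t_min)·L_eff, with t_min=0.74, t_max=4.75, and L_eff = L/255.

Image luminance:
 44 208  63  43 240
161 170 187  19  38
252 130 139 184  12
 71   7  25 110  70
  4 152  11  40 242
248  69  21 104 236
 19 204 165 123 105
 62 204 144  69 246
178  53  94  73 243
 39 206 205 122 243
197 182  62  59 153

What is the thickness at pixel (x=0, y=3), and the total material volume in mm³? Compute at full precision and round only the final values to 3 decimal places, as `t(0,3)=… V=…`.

t(0,3)=3.633 V=382.313

span = t_max - t_min = 4.75 - 0.74 = 4.010
L(0,3) = 71, L_eff = 71/255 = 0.278431
t(0,3) = 4.75 - 4.010·0.278431 = 3.633
Σt over all 11·5 pixels = 10547/68 ≈ 155.1029412
V = pitch²·Σt = 1.57²·10547/68 = 382.313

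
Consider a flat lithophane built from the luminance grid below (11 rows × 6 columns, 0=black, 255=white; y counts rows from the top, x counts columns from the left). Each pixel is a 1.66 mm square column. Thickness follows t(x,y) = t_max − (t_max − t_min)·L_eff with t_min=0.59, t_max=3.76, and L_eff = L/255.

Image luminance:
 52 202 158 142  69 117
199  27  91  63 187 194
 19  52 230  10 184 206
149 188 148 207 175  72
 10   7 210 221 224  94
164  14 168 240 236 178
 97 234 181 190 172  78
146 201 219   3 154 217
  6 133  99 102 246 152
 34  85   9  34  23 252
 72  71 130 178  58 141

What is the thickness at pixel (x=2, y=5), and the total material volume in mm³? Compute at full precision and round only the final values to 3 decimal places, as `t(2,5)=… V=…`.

t(2,5)=1.672 V=388.407

span = t_max - t_min = 3.76 - 0.59 = 3.170
L(2,5) = 168, L_eff = 168/255 = 0.658824
t(2,5) = 3.76 - 3.170·0.658824 = 1.672
Σt over all 11·6 pixels = 898568/6375 ≈ 140.9518431
V = pitch²·Σt = 1.66²·898568/6375 = 388.407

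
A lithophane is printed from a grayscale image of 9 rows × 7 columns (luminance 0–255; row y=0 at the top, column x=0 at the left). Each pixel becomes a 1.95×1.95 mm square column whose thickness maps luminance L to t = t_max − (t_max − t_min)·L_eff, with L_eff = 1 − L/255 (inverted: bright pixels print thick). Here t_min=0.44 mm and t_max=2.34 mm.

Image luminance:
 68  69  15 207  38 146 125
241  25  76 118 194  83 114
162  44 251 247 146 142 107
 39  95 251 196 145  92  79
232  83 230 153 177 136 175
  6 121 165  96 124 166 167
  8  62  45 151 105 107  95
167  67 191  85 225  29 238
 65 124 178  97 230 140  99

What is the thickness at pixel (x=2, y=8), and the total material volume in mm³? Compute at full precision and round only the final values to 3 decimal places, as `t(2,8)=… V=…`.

span = t_max - t_min = 2.34 - 0.44 = 1.900
L(2,8) = 178, L_eff = 1 - 178/255 = 0.301961 (inverted)
t(2,8) = 2.34 - 1.900·0.301961 = 1.766
Σt over all 9·7 pixels = 111856/1275 ≈ 87.7301961
V = pitch²·Σt = 1.95²·111856/1275 = 333.594

t(2,8)=1.766 V=333.594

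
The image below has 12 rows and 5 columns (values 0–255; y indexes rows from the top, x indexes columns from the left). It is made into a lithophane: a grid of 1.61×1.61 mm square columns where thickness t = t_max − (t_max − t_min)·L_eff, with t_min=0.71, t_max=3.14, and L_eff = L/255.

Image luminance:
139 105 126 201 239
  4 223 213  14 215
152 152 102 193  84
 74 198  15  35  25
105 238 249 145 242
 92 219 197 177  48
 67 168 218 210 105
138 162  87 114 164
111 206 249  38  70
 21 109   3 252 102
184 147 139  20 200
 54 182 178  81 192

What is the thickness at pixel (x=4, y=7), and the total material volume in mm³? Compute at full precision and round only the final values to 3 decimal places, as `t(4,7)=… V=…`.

t(4,7)=1.577 V=286.000

span = t_max - t_min = 3.14 - 0.71 = 2.430
L(4,7) = 164, L_eff = 164/255 = 0.643137
t(4,7) = 3.14 - 2.430·0.643137 = 1.577
Σt over all 12·5 pixels = 234462/2125 ≈ 110.3350588
V = pitch²·Σt = 1.61²·234462/2125 = 286.000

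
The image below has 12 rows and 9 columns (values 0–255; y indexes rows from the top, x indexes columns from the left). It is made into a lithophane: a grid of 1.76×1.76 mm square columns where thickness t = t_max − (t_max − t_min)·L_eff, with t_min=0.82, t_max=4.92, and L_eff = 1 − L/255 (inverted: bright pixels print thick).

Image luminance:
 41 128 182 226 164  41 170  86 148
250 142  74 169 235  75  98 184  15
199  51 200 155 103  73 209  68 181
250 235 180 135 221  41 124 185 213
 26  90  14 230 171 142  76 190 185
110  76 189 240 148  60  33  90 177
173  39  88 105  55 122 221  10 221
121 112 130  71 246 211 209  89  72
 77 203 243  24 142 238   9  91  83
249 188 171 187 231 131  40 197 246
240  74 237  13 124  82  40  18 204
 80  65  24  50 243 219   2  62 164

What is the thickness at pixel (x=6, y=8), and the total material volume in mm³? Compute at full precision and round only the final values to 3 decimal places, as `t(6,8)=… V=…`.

t(6,8)=0.965 V=995.693

span = t_max - t_min = 4.92 - 0.82 = 4.100
L(6,8) = 9, L_eff = 1 - 9/255 = 0.964706 (inverted)
t(6,8) = 4.92 - 4.100·0.964706 = 0.965
Σt over all 12·9 pixels = 321.44
V = pitch²·Σt = 1.76²·321.44 = 995.693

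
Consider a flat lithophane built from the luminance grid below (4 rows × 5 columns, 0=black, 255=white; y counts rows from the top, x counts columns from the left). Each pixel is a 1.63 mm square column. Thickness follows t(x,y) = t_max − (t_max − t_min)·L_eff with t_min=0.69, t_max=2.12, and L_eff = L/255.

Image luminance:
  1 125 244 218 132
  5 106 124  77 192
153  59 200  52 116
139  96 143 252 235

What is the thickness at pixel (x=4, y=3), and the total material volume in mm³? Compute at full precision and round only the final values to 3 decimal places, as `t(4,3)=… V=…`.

span = t_max - t_min = 2.12 - 0.69 = 1.430
L(4,3) = 235, L_eff = 235/255 = 0.921569
t(4,3) = 2.12 - 1.430·0.921569 = 0.802
Σt over all 4·5 pixels = 41149/1500 ≈ 27.4326667
V = pitch²·Σt = 1.63²·41149/1500 = 72.886

t(4,3)=0.802 V=72.886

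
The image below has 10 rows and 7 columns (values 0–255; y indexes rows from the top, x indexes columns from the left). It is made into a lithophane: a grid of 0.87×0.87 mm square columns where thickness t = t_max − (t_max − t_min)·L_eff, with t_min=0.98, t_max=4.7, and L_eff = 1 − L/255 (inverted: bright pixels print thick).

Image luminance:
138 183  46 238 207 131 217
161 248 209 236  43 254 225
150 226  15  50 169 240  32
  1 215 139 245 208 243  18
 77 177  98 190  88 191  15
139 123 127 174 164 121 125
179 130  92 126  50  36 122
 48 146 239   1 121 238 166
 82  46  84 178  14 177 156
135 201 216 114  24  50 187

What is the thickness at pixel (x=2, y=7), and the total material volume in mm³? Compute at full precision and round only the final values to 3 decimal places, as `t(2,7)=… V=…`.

span = t_max - t_min = 4.7 - 0.98 = 3.720
L(2,7) = 239, L_eff = 1 - 239/255 = 0.062745 (inverted)
t(2,7) = 4.7 - 3.720·0.062745 = 4.467
Σt over all 10·7 pixels = 445049/2125 ≈ 209.4348235
V = pitch²·Σt = 0.87²·445049/2125 = 158.521

t(2,7)=4.467 V=158.521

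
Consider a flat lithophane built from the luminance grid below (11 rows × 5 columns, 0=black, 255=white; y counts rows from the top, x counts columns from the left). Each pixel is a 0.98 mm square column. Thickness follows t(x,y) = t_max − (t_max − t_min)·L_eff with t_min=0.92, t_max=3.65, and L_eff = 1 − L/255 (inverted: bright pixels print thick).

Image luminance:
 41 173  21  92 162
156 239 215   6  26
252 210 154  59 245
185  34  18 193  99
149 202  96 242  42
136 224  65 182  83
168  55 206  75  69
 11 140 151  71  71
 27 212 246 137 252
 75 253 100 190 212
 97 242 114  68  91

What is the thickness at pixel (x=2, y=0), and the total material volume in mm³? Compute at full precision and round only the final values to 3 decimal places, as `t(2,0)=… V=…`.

t(2,0)=1.145 V=124.004

span = t_max - t_min = 3.65 - 0.92 = 2.730
L(2,0) = 21, L_eff = 1 - 21/255 = 0.917647 (inverted)
t(2,0) = 3.65 - 2.730·0.917647 = 1.145
Σt over all 11·5 pixels = 548747/4250 ≈ 129.1169412
V = pitch²·Σt = 0.98²·548747/4250 = 124.004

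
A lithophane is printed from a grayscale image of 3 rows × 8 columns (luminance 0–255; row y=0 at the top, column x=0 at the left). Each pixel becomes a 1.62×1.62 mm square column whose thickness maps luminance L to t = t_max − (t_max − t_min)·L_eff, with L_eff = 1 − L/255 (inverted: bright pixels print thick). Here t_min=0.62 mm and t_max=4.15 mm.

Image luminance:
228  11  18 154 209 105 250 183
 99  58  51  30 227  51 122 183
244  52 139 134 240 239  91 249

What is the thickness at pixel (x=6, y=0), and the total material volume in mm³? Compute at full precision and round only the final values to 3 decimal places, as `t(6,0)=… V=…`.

span = t_max - t_min = 4.15 - 0.62 = 3.530
L(6,0) = 250, L_eff = 1 - 250/255 = 0.019608 (inverted)
t(6,0) = 4.15 - 3.530·0.019608 = 4.081
Σt over all 3·8 pixels = 1567991/25500 ≈ 61.4898431
V = pitch²·Σt = 1.62²·1567991/25500 = 161.374

t(6,0)=4.081 V=161.374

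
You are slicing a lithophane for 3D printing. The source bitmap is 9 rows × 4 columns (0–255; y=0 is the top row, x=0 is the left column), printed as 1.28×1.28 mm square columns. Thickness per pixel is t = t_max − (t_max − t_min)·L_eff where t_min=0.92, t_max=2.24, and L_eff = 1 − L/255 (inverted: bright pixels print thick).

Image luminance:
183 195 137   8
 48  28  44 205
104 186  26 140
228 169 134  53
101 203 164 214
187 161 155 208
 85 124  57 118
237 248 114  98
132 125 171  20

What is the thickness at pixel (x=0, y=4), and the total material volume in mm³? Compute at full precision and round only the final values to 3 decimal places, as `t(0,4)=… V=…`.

t(0,4)=1.443 V=95.058

span = t_max - t_min = 2.24 - 0.92 = 1.320
L(0,4) = 101, L_eff = 1 - 101/255 = 0.603922 (inverted)
t(0,4) = 2.24 - 1.320·0.603922 = 1.443
Σt over all 9·4 pixels = 24658/425 ≈ 58.0188235
V = pitch²·Σt = 1.28²·24658/425 = 95.058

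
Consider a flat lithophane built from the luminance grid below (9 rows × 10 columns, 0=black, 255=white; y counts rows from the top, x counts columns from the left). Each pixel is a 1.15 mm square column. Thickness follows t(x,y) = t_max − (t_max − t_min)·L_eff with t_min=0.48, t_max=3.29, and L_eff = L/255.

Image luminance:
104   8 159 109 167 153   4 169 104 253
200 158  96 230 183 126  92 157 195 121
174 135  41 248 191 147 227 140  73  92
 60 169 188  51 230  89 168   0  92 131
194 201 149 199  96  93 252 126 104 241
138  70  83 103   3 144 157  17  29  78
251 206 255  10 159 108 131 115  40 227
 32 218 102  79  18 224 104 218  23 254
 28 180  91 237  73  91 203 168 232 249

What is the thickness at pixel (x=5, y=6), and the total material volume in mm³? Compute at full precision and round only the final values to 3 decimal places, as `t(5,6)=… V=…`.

span = t_max - t_min = 3.29 - 0.48 = 2.810
L(5,6) = 108, L_eff = 108/255 = 0.423529
t(5,6) = 3.29 - 2.810·0.423529 = 2.100
Σt over all 9·10 pixels = 1370651/8500 ≈ 161.2530588
V = pitch²·Σt = 1.15²·1370651/8500 = 213.257

t(5,6)=2.100 V=213.257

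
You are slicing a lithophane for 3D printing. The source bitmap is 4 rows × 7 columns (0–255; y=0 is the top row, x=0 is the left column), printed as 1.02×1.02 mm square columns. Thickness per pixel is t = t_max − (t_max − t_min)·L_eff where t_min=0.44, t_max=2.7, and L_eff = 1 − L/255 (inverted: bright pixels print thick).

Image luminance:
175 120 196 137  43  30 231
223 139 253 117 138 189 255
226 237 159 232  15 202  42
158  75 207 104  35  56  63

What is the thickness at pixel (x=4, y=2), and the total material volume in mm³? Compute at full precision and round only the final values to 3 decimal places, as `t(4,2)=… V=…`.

span = t_max - t_min = 2.7 - 0.44 = 2.260
L(4,2) = 15, L_eff = 1 - 15/255 = 0.941176 (inverted)
t(4,2) = 2.7 - 2.260·0.941176 = 0.573
Σt over all 4·7 pixels = 615521/12750 ≈ 48.2761569
V = pitch²·Σt = 1.02²·615521/12750 = 50.227

t(4,2)=0.573 V=50.227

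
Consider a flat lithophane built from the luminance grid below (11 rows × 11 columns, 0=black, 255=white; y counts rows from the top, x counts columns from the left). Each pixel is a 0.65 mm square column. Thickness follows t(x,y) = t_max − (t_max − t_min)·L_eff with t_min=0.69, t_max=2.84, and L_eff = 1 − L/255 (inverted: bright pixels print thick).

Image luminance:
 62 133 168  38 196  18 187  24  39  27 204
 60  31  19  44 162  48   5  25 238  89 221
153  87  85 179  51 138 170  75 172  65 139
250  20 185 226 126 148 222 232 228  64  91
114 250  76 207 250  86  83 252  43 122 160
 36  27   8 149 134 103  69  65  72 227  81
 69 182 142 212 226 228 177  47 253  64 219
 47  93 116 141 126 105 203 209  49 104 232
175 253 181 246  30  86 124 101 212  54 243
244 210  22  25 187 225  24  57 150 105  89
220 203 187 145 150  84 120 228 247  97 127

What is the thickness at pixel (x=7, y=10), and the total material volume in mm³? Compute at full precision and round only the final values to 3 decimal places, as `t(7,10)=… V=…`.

span = t_max - t_min = 2.84 - 0.69 = 2.150
L(7,10) = 228, L_eff = 1 - 228/255 = 0.105882 (inverted)
t(7,10) = 2.84 - 2.150·0.105882 = 2.612
Σt over all 11·11 pixels = 553739/2550 ≈ 217.1525490
V = pitch²·Σt = 0.65²·553739/2550 = 91.747

t(7,10)=2.612 V=91.747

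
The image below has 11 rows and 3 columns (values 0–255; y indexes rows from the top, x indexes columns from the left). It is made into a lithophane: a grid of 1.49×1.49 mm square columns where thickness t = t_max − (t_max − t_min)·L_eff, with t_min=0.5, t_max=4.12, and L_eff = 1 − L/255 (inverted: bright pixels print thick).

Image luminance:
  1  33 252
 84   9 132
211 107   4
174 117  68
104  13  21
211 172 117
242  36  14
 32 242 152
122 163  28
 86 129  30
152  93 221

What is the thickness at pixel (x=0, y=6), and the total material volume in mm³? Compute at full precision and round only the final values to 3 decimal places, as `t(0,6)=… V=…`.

t(0,6)=3.935 V=149.209

span = t_max - t_min = 4.12 - 0.5 = 3.620
L(0,6) = 242, L_eff = 1 - 242/255 = 0.050980 (inverted)
t(0,6) = 4.12 - 3.620·0.050980 = 3.935
Σt over all 11·3 pixels = 856907/12750 ≈ 67.2083922
V = pitch²·Σt = 1.49²·856907/12750 = 149.209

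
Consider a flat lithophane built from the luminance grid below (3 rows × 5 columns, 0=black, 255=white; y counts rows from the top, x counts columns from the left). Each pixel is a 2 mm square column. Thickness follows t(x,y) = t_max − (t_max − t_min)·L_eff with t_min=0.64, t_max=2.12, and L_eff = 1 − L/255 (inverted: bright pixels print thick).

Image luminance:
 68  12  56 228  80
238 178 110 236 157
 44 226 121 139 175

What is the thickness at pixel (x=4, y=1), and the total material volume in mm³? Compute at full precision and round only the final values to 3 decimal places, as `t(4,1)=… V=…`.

span = t_max - t_min = 2.12 - 0.64 = 1.480
L(4,1) = 157, L_eff = 1 - 157/255 = 0.384314 (inverted)
t(4,1) = 2.12 - 1.480·0.384314 = 1.551
Σt over all 3·5 pixels = 137716/6375 ≈ 21.6025098
V = pitch²·Σt = 2²·137716/6375 = 86.410

t(4,1)=1.551 V=86.410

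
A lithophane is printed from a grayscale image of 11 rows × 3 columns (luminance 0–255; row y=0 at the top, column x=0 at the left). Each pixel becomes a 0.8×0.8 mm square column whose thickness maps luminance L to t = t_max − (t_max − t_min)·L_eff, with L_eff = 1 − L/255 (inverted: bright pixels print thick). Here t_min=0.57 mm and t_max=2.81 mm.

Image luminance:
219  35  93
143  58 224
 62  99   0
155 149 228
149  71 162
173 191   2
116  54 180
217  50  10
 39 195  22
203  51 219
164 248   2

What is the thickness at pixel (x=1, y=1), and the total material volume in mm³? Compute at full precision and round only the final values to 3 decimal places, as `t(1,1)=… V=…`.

span = t_max - t_min = 2.81 - 0.57 = 2.240
L(1,1) = 58, L_eff = 1 - 58/255 = 0.772549 (inverted)
t(1,1) = 2.81 - 2.240·0.772549 = 1.079
Σt over all 11·3 pixels = 1371847/25500 ≈ 53.7979216
V = pitch²·Σt = 0.8²·1371847/25500 = 34.431

t(1,1)=1.079 V=34.431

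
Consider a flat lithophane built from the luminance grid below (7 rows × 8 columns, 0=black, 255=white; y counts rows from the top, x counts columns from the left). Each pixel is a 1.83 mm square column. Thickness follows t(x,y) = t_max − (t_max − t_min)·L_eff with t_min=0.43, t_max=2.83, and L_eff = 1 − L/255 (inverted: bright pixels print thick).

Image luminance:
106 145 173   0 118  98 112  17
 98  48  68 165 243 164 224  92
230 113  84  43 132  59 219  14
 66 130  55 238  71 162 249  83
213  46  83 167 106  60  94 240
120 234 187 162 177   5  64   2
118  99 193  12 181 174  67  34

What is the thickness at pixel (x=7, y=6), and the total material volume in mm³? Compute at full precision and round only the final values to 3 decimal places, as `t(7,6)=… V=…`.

t(7,6)=0.750 V=290.464

span = t_max - t_min = 2.83 - 0.43 = 2.400
L(7,6) = 34, L_eff = 1 - 34/255 = 0.866667 (inverted)
t(7,6) = 2.83 - 2.400·0.866667 = 0.750
Σt over all 7·8 pixels = 36862/425 ≈ 86.7341176
V = pitch²·Σt = 1.83²·36862/425 = 290.464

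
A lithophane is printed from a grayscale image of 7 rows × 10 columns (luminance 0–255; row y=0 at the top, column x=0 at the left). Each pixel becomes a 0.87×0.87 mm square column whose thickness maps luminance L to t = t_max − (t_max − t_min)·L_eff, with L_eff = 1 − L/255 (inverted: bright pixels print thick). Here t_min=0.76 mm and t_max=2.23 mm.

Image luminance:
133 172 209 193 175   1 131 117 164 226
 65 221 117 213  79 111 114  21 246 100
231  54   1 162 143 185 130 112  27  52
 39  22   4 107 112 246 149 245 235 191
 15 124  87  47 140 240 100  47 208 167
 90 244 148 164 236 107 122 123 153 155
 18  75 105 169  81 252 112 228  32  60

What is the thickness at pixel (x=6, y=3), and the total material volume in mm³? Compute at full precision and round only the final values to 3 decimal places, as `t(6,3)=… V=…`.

t(6,3)=1.619 V=79.991

span = t_max - t_min = 2.23 - 0.76 = 1.470
L(6,3) = 149, L_eff = 1 - 149/255 = 0.415686 (inverted)
t(6,3) = 2.23 - 1.470·0.415686 = 1.619
Σt over all 7·10 pixels = 224574/2125 ≈ 105.6818824
V = pitch²·Σt = 0.87²·224574/2125 = 79.991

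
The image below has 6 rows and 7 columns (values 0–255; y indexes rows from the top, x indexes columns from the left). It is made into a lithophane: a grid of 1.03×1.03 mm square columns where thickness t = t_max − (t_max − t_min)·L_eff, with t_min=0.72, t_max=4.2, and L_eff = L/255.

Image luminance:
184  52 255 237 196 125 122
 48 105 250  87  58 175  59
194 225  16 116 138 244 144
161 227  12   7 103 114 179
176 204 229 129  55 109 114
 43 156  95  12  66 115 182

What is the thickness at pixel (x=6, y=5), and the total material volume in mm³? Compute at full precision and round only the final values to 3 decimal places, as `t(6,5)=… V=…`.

t(6,5)=1.716 V=107.252

span = t_max - t_min = 4.2 - 0.72 = 3.480
L(6,5) = 182, L_eff = 182/255 = 0.713725
t(6,5) = 4.2 - 3.480·0.713725 = 1.716
Σt over all 6·7 pixels = 214828/2125 ≈ 101.0955294
V = pitch²·Σt = 1.03²·214828/2125 = 107.252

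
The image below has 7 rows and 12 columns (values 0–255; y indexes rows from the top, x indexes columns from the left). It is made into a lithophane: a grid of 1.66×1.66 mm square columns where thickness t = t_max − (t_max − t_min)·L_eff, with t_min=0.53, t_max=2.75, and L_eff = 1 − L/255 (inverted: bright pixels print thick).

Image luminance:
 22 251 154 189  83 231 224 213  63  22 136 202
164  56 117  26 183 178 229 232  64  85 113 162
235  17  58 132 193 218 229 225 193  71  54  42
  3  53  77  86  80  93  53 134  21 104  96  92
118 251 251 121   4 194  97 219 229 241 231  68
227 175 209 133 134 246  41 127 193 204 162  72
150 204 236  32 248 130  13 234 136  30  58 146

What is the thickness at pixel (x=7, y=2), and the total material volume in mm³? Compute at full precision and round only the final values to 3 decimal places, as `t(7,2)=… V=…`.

t(7,2)=2.489 V=399.091

span = t_max - t_min = 2.75 - 0.53 = 2.220
L(7,2) = 225, L_eff = 1 - 225/255 = 0.117647 (inverted)
t(7,2) = 2.75 - 2.220·0.117647 = 2.489
Σt over all 7·12 pixels = 307762/2125 ≈ 144.8291765
V = pitch²·Σt = 1.66²·307762/2125 = 399.091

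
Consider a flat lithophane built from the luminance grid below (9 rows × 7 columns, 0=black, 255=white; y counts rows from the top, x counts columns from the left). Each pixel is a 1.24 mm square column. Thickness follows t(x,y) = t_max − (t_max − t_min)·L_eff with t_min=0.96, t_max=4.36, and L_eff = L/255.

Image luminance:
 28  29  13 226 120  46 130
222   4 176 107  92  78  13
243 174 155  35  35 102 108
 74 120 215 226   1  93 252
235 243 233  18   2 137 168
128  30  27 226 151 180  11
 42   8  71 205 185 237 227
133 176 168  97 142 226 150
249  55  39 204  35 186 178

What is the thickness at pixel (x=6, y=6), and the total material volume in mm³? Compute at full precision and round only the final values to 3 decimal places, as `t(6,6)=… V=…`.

t(6,6)=1.333 V=259.998

span = t_max - t_min = 4.36 - 0.96 = 3.400
L(6,6) = 227, L_eff = 227/255 = 0.890196
t(6,6) = 4.36 - 3.400·0.890196 = 1.333
Σt over all 9·7 pixels = 12682/75 ≈ 169.0933333
V = pitch²·Σt = 1.24²·12682/75 = 259.998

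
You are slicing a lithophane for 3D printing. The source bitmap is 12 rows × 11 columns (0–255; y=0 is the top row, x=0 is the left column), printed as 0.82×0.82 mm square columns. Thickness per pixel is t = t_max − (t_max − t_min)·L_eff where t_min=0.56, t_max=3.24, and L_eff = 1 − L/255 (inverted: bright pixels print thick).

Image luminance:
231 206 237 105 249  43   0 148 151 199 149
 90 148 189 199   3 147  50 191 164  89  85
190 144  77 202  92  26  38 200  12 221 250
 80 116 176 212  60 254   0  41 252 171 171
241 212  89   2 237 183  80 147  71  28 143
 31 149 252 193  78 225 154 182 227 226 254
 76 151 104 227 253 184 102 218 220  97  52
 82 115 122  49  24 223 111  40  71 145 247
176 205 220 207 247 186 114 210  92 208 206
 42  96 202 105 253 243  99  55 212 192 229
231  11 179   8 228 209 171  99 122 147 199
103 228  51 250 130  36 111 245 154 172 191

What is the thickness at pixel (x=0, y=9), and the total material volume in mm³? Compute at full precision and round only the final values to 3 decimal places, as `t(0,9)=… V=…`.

span = t_max - t_min = 3.24 - 0.56 = 2.680
L(0,9) = 42, L_eff = 1 - 42/255 = 0.835294 (inverted)
t(0,9) = 3.24 - 2.680·0.835294 = 1.001
Σt over all 12·11 pixels = 591441/2125 ≈ 278.3251765
V = pitch²·Σt = 0.82²·591441/2125 = 187.146

t(0,9)=1.001 V=187.146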